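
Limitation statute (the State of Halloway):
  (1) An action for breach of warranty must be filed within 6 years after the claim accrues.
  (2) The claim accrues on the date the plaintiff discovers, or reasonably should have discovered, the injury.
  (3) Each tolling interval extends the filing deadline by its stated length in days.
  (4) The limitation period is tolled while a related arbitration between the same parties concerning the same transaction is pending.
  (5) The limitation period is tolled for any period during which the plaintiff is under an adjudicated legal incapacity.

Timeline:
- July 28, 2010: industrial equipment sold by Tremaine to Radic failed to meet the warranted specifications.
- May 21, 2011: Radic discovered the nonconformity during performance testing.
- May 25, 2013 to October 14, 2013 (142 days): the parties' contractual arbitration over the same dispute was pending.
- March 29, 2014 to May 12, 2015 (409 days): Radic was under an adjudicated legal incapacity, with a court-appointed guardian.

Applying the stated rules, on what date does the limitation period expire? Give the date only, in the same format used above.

Accrual is tied to discovery, so the period began on May 21, 2011 rather than on July 28, 2010 when the act occurred.
6 years from May 21, 2011 is May 21, 2017.
The pending related arbitration from May 25, 2013 to October 14, 2013 tolled the period for 142 days, extending the deadline to October 10, 2017.
The plaintiff's legal incapacity from March 29, 2014 to May 12, 2015 tolled the period for 409 days, extending the deadline to November 23, 2018.

November 23, 2018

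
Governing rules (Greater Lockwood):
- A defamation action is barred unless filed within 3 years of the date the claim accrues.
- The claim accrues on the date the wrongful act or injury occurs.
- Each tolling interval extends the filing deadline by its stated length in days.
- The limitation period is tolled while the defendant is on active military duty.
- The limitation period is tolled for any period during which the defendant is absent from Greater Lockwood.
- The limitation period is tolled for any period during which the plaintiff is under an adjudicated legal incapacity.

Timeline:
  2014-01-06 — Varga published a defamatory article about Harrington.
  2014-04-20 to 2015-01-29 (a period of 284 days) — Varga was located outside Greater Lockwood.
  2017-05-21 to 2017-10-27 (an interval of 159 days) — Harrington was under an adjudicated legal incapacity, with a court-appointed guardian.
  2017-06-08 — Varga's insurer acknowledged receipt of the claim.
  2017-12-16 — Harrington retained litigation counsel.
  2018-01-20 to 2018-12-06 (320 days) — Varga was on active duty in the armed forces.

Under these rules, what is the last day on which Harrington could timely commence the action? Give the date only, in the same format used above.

2019-02-08

The claim accrued on 2014-01-06, the date of the act.
The untolled deadline — 3 years after 2014-01-06 — is 2017-01-06.
The defendant's absence from the jurisdiction from 2014-04-20 to 2015-01-29 tolled the period for 284 days, extending the deadline to 2017-10-17.
The plaintiff's legal incapacity from 2017-05-21 to 2017-10-27 tolled the period for 159 days, extending the deadline to 2018-03-25.
The period was tolled for 320 days by the defendant's active military service (2018-01-20 to 2018-12-06), pushing the deadline to 2019-02-08.
None of the other events listed affects the running of the period under the stated rules.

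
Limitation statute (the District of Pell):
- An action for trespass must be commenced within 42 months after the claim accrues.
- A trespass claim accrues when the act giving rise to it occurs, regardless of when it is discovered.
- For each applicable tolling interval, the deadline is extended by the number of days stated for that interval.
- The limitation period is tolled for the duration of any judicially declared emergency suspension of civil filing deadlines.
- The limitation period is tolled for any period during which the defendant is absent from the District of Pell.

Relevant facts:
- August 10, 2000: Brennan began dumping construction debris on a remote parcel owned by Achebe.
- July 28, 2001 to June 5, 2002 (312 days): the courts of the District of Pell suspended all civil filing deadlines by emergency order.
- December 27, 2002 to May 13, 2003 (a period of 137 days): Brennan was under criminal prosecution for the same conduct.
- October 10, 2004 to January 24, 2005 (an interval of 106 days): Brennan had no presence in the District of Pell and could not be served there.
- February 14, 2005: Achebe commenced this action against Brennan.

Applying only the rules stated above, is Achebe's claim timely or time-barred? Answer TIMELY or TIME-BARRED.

TIMELY

The limitation period began to run on August 10, 2000.
Adding the 42 months base period to August 10, 2000 gives a deadline of February 10, 2004, before any tolling.
The emergency suspension of filing deadlines from July 28, 2001 to June 5, 2002 tolled the period for 312 days, extending the deadline to December 18, 2004.
The defendant's absence from the jurisdiction from October 10, 2004 to January 24, 2005 tolled the period for 106 days, extending the deadline to April 3, 2005.
The pending criminal prosecution from December 27, 2002 to May 13, 2003 does not toll the period, because no stated rule makes a criminal prosecution a tolling event.
Filing on February 14, 2005 beat the April 3, 2005 deadline — the action is timely.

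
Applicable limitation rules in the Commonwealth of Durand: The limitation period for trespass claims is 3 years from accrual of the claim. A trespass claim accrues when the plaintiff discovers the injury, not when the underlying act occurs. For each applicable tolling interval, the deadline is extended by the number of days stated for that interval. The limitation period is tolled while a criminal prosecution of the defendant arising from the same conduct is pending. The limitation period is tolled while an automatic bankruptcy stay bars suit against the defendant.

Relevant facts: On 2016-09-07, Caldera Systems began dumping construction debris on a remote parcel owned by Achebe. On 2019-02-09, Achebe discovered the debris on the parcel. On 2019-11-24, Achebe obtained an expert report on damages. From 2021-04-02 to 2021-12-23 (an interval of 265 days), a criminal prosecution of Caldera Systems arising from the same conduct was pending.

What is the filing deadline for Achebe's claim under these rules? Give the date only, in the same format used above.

The claim did not accrue until Achebe discovered the injury on 2019-02-09; the 2016-09-07 act date does not start the clock under the stated rule.
The untolled deadline — 3 years after 2019-02-09 — is 2022-02-09.
Because the pending criminal prosecution ran from 2021-04-02 to 2021-12-23, the deadline is extended by 265 days to 2022-11-01.
The other events in the timeline have no effect on the limitation period under the stated rules.

2022-11-01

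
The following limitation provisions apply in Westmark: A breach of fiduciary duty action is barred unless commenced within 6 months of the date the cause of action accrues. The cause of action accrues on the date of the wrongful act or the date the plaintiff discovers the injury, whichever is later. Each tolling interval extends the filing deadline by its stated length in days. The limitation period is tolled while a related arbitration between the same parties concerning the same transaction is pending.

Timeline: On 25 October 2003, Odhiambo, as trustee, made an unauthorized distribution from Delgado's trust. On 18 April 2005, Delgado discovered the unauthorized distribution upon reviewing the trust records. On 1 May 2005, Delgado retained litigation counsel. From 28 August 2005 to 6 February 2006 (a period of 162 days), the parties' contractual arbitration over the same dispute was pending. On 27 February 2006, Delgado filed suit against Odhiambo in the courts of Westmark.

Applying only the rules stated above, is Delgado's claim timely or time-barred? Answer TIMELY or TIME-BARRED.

TIMELY

Taking the later of the act (25 October 2003) and discovery (18 April 2005), the claim accrued on 18 April 2005.
Adding the 6 months base period to 18 April 2005 gives a deadline of 18 October 2005, before any tolling.
Because the pending related arbitration ran from 28 August 2005 to 6 February 2006, the deadline is extended by 162 days to 29 March 2006.
Nothing else in the chronology tolls or restarts the period.
The 27 February 2006 filing precedes the 29 March 2006 deadline; the claim is timely.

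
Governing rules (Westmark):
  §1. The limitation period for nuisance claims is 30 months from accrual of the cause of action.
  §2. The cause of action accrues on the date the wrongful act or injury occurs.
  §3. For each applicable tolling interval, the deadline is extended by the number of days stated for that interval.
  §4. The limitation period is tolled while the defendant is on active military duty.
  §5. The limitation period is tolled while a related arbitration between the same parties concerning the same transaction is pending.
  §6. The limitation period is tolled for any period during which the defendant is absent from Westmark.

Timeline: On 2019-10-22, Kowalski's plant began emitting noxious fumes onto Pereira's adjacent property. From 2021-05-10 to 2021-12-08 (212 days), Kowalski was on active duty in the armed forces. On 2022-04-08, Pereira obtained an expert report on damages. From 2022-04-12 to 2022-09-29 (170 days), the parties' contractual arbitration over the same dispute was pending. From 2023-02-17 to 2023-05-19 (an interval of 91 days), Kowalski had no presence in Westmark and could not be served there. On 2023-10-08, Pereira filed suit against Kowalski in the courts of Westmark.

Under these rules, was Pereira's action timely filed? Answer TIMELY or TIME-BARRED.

The cause of action accrued on 2019-10-22, the date of the act.
30 months from 2019-10-22 is 2022-04-22.
Because the defendant's active military service ran from 2021-05-10 to 2021-12-08, the deadline is extended by 212 days to 2022-11-20.
The period was tolled for 170 days by the pending related arbitration (2022-04-12 to 2022-09-29), pushing the deadline to 2023-05-09.
The defendant's absence from the jurisdiction from 2023-02-17 to 2023-05-19 tolled the period for 91 days, extending the deadline to 2023-08-08.
Nothing else in the chronology tolls or restarts the period.
Pereira filed on 2023-10-08, after the 2023-08-08 deadline, so the action is time-barred.

TIME-BARRED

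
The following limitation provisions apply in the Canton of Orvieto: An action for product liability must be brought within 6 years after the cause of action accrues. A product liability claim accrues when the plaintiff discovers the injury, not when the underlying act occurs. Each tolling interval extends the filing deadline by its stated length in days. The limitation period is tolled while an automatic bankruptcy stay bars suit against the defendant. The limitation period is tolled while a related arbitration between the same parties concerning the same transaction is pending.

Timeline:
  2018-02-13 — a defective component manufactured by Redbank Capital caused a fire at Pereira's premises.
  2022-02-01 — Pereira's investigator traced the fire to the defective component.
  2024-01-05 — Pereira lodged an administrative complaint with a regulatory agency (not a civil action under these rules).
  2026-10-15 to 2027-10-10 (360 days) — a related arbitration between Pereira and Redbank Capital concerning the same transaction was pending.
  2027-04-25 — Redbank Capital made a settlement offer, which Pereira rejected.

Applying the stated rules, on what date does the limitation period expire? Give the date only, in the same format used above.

2029-01-26

The claim did not accrue until Pereira discovered the injury on 2022-02-01; the 2018-02-13 act date does not start the clock under the stated rule.
Adding the 6 years base period to 2022-02-01 gives a deadline of 2028-02-01, before any tolling.
The pending related arbitration from 2026-10-15 to 2027-10-10 tolled the period for 360 days, extending the deadline to 2029-01-26.
Nothing else in the chronology tolls or restarts the period.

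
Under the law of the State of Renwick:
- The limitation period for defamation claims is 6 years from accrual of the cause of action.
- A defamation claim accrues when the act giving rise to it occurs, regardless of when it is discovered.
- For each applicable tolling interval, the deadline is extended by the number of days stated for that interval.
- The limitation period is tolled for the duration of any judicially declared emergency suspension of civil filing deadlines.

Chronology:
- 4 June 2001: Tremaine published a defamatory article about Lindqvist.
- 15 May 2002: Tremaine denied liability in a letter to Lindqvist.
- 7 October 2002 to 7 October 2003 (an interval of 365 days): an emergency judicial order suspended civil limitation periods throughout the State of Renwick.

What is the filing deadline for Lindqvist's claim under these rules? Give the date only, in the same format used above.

The cause of action accrued on 4 June 2001, the date of the act.
6 years from 4 June 2001 is 4 June 2007.
The emergency suspension of filing deadlines from 7 October 2002 to 7 October 2003 tolled the period for 365 days, extending the deadline to 3 June 2008.
Nothing else in the chronology tolls or restarts the period.

3 June 2008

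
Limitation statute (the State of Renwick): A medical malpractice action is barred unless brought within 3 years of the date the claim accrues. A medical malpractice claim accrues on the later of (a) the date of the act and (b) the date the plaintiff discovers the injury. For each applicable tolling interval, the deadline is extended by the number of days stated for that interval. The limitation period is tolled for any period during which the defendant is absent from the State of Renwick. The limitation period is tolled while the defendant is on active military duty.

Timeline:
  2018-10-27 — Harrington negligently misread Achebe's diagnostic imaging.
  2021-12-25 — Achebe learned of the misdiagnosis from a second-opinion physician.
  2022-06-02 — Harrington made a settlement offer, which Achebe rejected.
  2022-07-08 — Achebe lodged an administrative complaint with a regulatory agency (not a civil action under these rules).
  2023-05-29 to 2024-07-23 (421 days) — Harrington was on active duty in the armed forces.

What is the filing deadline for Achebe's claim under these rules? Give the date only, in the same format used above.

Because discovery on 2021-12-25 post-dates the 2018-10-27 act, accrual under the later-of rule falls on 2021-12-25.
Adding the 3 years base period to 2021-12-25 gives a deadline of 2024-12-25, before any tolling.
The period was tolled for 421 days by the defendant's active military service (2023-05-29 to 2024-07-23), pushing the deadline to 2026-02-19.
None of the other events listed affects the running of the period under the stated rules.

2026-02-19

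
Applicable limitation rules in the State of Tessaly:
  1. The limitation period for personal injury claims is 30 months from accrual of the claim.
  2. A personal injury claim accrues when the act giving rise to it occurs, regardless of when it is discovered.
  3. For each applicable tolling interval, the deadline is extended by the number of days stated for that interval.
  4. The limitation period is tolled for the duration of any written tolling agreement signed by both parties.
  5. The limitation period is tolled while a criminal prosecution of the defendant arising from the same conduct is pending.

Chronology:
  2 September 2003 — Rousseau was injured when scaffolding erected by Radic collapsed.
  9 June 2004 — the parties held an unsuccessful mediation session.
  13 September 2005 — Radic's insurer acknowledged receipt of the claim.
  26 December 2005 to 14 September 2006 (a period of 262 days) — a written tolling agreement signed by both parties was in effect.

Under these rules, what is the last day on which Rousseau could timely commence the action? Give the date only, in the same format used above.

The claim accrued on 2 September 2003, when the wrongful act occurred.
30 months from 2 September 2003 is 2 March 2006.
The period was tolled for 262 days by the written tolling agreement (26 December 2005 to 14 September 2006), pushing the deadline to 19 November 2006.
None of the other events listed affects the running of the period under the stated rules.

19 November 2006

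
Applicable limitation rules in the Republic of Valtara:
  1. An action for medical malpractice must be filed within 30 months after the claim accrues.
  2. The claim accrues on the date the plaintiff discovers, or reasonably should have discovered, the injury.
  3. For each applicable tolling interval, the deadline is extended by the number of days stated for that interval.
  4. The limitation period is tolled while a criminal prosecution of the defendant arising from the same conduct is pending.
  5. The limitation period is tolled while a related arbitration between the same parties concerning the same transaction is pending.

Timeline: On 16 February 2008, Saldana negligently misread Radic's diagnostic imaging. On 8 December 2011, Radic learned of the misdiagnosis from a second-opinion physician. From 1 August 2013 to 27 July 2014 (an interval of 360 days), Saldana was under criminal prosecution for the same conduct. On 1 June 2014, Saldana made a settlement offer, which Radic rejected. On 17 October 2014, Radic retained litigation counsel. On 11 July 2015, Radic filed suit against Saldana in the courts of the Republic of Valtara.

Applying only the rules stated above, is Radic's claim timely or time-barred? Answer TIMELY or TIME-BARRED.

Accrual is tied to discovery, so the period began on 8 December 2011 rather than on 16 February 2008 when the act occurred.
The untolled deadline — 30 months after 8 December 2011 — is 8 June 2014.
The pending criminal prosecution from 1 August 2013 to 27 July 2014 tolled the period for 360 days, extending the deadline to 3 June 2015.
The other events in the timeline have no effect on the limitation period under the stated rules.
Filing on 11 July 2015 missed the 3 June 2015 deadline — the action is time-barred.

TIME-BARRED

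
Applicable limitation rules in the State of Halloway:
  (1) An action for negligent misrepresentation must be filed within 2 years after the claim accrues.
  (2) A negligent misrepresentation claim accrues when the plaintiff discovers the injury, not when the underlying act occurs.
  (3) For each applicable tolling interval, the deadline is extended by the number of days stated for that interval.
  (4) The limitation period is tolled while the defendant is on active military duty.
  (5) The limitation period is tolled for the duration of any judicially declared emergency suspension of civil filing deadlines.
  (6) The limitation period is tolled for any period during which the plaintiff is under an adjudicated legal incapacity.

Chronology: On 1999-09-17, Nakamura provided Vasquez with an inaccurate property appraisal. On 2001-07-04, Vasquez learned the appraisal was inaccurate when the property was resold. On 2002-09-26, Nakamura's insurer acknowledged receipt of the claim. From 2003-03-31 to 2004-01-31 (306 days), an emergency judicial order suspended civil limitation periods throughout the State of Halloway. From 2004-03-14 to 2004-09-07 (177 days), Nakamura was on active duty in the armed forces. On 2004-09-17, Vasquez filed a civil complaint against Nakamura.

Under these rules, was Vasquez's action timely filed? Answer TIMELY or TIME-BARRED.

TIMELY

The claim did not accrue until Vasquez discovered the injury on 2001-07-04; the 1999-09-17 act date does not start the clock under the stated rule.
2 years from 2001-07-04 is 2003-07-04.
The period was tolled for 306 days by the emergency suspension of filing deadlines (2003-03-31 to 2004-01-31), pushing the deadline to 2004-05-05.
The defendant's active military service from 2004-03-14 to 2004-09-07 tolled the period for 177 days, extending the deadline to 2004-10-29.
None of the other events listed affects the running of the period under the stated rules.
The 2004-09-17 filing precedes the 2004-10-29 deadline; the claim is timely.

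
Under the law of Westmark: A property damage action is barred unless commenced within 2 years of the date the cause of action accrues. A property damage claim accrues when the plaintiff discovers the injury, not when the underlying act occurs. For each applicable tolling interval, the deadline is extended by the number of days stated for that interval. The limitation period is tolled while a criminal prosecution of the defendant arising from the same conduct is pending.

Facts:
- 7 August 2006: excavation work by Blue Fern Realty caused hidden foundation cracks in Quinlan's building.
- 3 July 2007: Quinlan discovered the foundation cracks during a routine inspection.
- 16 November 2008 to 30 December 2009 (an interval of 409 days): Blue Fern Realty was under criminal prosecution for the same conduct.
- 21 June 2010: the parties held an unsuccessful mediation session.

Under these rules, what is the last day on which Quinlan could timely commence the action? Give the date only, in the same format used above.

Under the discovery rule, the claim accrued on 3 July 2007, when Quinlan discovered the injury — not on the 7 August 2006 date of the underlying act.
Adding the 2 years base period to 3 July 2007 gives a deadline of 3 July 2009, before any tolling.
Because the pending criminal prosecution ran from 16 November 2008 to 30 December 2009, the deadline is extended by 409 days to 16 August 2010.
None of the other events listed affects the running of the period under the stated rules.

16 August 2010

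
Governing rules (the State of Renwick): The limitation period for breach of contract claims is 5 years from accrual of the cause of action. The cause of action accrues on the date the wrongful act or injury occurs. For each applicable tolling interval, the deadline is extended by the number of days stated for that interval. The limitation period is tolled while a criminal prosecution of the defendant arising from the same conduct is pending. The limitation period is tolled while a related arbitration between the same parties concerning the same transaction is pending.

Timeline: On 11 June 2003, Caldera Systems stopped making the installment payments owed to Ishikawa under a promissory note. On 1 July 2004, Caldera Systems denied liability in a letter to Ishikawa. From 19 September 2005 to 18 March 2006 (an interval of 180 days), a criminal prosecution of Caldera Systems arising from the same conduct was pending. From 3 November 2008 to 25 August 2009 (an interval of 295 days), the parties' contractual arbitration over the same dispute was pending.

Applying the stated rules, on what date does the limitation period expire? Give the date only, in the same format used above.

29 September 2009

The claim accrued on 11 June 2003, when the wrongful act occurred.
The untolled deadline — 5 years after 11 June 2003 — is 11 June 2008.
Because the pending criminal prosecution ran from 19 September 2005 to 18 March 2006, the deadline is extended by 180 days to 8 December 2008.
The pending related arbitration from 3 November 2008 to 25 August 2009 tolled the period for 295 days, extending the deadline to 29 September 2009.
None of the other events listed affects the running of the period under the stated rules.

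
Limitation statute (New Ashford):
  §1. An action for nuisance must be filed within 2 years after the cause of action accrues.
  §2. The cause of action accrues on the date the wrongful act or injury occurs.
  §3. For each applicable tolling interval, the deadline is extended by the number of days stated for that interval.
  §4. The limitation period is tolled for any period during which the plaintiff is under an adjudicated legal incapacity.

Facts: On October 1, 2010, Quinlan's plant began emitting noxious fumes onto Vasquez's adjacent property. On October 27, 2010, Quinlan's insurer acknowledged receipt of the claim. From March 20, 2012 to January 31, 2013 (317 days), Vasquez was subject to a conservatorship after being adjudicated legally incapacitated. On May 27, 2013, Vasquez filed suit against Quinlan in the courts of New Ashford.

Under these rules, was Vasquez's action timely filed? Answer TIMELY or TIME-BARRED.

The claim accrued on October 1, 2010, when the wrongful act occurred.
Adding the 2 years base period to October 1, 2010 gives a deadline of October 1, 2012, before any tolling.
The period was tolled for 317 days by the plaintiff's legal incapacity (March 20, 2012 to January 31, 2013), pushing the deadline to August 14, 2013.
Nothing else in the chronology tolls or restarts the period.
The May 27, 2013 filing precedes the August 14, 2013 deadline; the claim is timely.

TIMELY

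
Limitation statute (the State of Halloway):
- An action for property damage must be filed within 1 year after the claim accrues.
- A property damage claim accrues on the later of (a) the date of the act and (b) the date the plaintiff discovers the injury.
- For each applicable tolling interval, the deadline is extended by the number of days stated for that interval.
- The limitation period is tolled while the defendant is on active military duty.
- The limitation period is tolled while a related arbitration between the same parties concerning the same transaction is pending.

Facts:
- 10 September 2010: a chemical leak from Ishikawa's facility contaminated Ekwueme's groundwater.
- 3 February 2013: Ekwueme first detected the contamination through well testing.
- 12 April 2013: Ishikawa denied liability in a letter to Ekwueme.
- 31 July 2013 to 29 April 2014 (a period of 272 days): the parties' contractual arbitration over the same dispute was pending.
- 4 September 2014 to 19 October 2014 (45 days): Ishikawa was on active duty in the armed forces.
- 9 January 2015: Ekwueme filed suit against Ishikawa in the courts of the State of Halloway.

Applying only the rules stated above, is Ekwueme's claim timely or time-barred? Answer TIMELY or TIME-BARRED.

TIME-BARRED

The claim accrued on 3 February 2013 — the later of the 10 September 2010 act and the 3 February 2013 discovery.
1 year from 3 February 2013 is 3 February 2014.
The pending related arbitration from 31 July 2013 to 29 April 2014 tolled the period for 272 days, extending the deadline to 2 November 2014.
Because the defendant's active military service ran from 4 September 2014 to 19 October 2014, the deadline is extended by 45 days to 17 December 2014.
None of the other events listed affects the running of the period under the stated rules.
The 9 January 2015 filing falls after the 17 December 2014 deadline; the claim is time-barred.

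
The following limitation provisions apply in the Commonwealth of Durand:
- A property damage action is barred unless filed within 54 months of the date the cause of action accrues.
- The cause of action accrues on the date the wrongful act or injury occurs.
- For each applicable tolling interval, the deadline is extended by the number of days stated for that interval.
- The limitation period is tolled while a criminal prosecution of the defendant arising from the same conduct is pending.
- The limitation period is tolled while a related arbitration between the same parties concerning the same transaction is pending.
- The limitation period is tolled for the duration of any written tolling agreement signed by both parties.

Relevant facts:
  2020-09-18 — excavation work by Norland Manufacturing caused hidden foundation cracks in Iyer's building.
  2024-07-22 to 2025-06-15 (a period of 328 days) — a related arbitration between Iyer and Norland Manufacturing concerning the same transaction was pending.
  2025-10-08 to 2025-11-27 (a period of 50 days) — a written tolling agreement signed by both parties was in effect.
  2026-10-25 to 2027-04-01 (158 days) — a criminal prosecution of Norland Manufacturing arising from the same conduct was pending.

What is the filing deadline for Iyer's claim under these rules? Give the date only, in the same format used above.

2026-03-31

The claim accrued on 2020-09-18, when the wrongful act occurred.
Adding the 54 months base period to 2020-09-18 gives a deadline of 2025-03-18, before any tolling.
The pending related arbitration from 2024-07-22 to 2025-06-15 tolled the period for 328 days, extending the deadline to 2026-02-09.
Because the written tolling agreement ran from 2025-10-08 to 2025-11-27, the deadline is extended by 50 days to 2026-03-31.
By the time the pending criminal prosecution began on 2026-10-25, the limitation period had already expired on 2026-03-31; that interval cannot revive it.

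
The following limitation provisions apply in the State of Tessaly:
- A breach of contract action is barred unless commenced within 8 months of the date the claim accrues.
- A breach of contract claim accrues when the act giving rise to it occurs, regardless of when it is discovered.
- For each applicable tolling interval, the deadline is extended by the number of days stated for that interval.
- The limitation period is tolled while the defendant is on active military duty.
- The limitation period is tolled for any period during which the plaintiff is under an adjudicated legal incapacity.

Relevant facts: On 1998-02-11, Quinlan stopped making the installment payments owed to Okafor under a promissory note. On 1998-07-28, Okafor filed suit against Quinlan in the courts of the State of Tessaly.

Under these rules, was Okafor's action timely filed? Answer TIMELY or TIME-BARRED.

The claim accrued on 1998-02-11, the date of the act.
Adding the 8 months base period to 1998-02-11 gives a deadline of 1998-10-11, before any tolling.
The 1998-07-28 filing precedes the 1998-10-11 deadline; the claim is timely.

TIMELY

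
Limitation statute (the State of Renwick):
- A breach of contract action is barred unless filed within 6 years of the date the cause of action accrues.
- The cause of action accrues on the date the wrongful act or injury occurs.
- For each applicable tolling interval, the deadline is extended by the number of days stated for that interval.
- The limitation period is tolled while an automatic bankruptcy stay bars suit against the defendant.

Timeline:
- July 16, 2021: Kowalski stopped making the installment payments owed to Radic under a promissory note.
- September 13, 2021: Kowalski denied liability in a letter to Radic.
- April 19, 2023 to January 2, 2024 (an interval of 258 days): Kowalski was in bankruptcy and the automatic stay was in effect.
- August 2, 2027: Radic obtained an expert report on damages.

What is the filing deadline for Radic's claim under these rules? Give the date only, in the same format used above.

The claim accrued on July 16, 2021, when the wrongful act occurred.
Adding the 6 years base period to July 16, 2021 gives a deadline of July 16, 2027, before any tolling.
The period was tolled for 258 days by the automatic bankruptcy stay (April 19, 2023 to January 2, 2024), pushing the deadline to March 30, 2028.
Nothing else in the chronology tolls or restarts the period.

March 30, 2028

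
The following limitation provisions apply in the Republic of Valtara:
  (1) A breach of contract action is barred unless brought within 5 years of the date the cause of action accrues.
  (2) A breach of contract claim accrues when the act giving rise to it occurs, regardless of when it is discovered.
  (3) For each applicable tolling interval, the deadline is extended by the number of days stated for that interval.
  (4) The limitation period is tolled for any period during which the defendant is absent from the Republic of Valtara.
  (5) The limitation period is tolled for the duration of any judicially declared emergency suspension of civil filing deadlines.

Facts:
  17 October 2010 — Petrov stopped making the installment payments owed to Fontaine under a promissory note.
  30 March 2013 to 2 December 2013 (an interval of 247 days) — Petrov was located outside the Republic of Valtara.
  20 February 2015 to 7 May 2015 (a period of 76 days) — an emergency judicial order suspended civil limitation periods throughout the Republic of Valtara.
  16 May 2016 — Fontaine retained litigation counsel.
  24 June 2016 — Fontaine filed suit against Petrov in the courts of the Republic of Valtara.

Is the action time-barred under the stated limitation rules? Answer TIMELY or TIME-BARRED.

The cause of action accrued on 17 October 2010, the date of the act.
5 years from 17 October 2010 is 17 October 2015.
Because the defendant's absence from the jurisdiction ran from 30 March 2013 to 2 December 2013, the deadline is extended by 247 days to 20 June 2016.
The period was tolled for 76 days by the emergency suspension of filing deadlines (20 February 2015 to 7 May 2015), pushing the deadline to 4 September 2016.
Nothing else in the chronology tolls or restarts the period.
Filing on 24 June 2016 beat the 4 September 2016 deadline — the action is timely.

TIMELY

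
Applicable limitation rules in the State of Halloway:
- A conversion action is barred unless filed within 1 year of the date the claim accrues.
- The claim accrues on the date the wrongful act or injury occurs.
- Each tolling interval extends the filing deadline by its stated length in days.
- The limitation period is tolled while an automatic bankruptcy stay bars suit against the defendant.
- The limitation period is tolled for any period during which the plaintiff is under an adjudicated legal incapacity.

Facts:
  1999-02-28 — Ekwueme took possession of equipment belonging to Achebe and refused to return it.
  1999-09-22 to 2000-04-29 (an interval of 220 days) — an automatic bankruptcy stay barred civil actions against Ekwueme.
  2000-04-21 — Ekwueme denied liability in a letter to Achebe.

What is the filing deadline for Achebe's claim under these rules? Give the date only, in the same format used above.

2000-10-05

The claim accrued on 1999-02-28, the date of the act.
The untolled deadline — 1 year after 1999-02-28 — is 2000-02-28.
Because the automatic bankruptcy stay ran from 1999-09-22 to 2000-04-29, the deadline is extended by 220 days to 2000-10-05.
Nothing else in the chronology tolls or restarts the period.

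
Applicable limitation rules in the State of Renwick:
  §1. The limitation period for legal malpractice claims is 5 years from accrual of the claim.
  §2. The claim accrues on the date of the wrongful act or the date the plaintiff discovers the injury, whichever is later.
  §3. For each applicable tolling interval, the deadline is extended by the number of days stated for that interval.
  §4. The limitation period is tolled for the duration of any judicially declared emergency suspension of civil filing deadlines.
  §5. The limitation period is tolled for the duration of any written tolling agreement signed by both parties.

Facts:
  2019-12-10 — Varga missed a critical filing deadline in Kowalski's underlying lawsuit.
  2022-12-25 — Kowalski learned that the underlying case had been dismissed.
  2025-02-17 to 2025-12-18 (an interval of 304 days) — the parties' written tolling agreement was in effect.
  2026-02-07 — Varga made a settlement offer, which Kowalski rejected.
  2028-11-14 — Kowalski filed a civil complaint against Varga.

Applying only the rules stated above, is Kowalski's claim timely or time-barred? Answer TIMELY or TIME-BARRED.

Because discovery on 2022-12-25 post-dates the 2019-12-10 act, accrual under the later-of rule falls on 2022-12-25.
5 years from 2022-12-25 is 2027-12-25.
The period was tolled for 304 days by the written tolling agreement (2025-02-17 to 2025-12-18), pushing the deadline to 2028-10-24.
None of the other events listed affects the running of the period under the stated rules.
Kowalski filed on 2028-11-14, after the 2028-10-24 deadline, so the action is time-barred.

TIME-BARRED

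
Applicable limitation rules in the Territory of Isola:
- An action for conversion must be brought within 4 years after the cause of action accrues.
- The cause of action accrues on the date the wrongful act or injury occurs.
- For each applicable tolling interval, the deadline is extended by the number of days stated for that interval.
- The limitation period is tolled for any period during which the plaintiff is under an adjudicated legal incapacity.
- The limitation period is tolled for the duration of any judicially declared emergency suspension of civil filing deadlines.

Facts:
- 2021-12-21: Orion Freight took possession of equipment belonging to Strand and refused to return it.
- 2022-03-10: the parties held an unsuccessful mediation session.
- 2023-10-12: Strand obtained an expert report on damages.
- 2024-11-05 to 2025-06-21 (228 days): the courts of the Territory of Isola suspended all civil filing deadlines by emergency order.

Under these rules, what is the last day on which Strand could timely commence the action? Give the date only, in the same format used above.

2026-08-06

The cause of action accrued on 2021-12-21, the date of the act.
The untolled deadline — 4 years after 2021-12-21 — is 2025-12-21.
Because the emergency suspension of filing deadlines ran from 2024-11-05 to 2025-06-21, the deadline is extended by 228 days to 2026-08-06.
The other events in the timeline have no effect on the limitation period under the stated rules.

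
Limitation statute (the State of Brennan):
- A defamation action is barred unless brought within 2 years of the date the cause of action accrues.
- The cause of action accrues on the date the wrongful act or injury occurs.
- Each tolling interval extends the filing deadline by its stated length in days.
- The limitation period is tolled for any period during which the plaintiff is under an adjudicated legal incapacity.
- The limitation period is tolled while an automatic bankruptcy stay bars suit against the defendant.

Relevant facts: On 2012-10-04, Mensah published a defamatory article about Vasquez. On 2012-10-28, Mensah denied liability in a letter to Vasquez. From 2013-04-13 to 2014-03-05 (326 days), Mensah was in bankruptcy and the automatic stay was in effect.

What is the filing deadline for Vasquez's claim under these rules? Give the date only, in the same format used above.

The limitation period began to run on 2012-10-04.
The untolled deadline — 2 years after 2012-10-04 — is 2014-10-04.
The period was tolled for 326 days by the automatic bankruptcy stay (2013-04-13 to 2014-03-05), pushing the deadline to 2015-08-26.
The other events in the timeline have no effect on the limitation period under the stated rules.

2015-08-26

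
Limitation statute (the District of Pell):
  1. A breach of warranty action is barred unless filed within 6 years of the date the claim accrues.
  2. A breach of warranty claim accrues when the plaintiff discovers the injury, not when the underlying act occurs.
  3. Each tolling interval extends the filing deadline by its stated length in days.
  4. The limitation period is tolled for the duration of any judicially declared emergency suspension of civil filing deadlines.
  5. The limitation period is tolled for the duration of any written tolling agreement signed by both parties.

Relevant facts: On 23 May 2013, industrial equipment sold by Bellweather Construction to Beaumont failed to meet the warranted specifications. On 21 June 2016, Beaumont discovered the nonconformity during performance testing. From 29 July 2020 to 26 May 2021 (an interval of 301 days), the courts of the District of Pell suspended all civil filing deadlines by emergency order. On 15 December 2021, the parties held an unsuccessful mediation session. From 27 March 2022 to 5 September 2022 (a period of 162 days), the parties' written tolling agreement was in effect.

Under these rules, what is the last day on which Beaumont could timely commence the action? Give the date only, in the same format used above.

27 September 2023

Under the discovery rule, the claim accrued on 21 June 2016, when Beaumont discovered the injury — not on the 23 May 2013 date of the underlying act.
6 years from 21 June 2016 is 21 June 2022.
Because the emergency suspension of filing deadlines ran from 29 July 2020 to 26 May 2021, the deadline is extended by 301 days to 18 April 2023.
Because the written tolling agreement ran from 27 March 2022 to 5 September 2022, the deadline is extended by 162 days to 27 September 2023.
The other events in the timeline have no effect on the limitation period under the stated rules.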